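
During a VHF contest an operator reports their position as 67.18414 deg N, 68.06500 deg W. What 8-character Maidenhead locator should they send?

FP57xe24

Shift to the Maidenhead origin (180°W, 90°S): lon 111.93500, lat 157.18414.
Field: lon ⌊111.93500/20⌋ = 5 → F; lat ⌊157.18414/10⌋ = 15 → P.
Square: lon ⌊11.93500/2⌋ = 5; lat ⌊7.18414/1⌋ = 7.
Subsquare: lon ⌊1.93500/0.0833333⌋ = 23 → x; lat ⌊0.18414/0.0416667⌋ = 4 → e.
Extended square: lon ⌊0.01833/0.00833333⌋ = 2; lat ⌊0.01747/0.00416667⌋ = 4.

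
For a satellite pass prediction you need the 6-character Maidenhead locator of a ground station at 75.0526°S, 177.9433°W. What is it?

Offset from 180°W / 90°S: lon 2.0567°, lat 14.9474°.
Field (20°×10°, letters A–R): 2.0567/20 → 0 → A, 14.9474/10 → 1 → B; chars AB.
Square (2°×1°, digits 0–9): 2.0567/2 → 1, 4.9474/1 → 4; chars 14.
Subsquare (5′×2.5′, letters a–x): 0.0567/0.0833333 → 0 → a, 0.9474/0.0416667 → 22 → w; chars aw.

AB14aw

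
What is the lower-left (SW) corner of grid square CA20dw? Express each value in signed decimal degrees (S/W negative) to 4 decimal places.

Field C=2, A=0: +2·20° lon, +0·10° lat → SW at lon -140°, lat -90°.
Square 2, 0: +2·2° lon, +0·1° lat → SW at lon -136°, lat -90°.
Subsquare d=3, w=22: +3·0.0833333° lon, +22·0.0416667° lat → SW at lon -135.75°, lat -89.0833°.
latitude -89.0833, longitude -135.7500.

-89.0833, -135.7500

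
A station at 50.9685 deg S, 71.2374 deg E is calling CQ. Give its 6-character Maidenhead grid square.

MD59oa

Offset from 180°W / 90°S: lon 251.2374°, lat 39.0315°.
Field: 251.2374/20 → 12 → M, 39.0315/10 → 3 → D; chars MD.
Square: 11.2374/2 → 5, 9.0315/1 → 9; chars 59.
Subsquare: 1.2374/0.0833333 → 14 → o, 0.0315/0.0416667 → 0 → a; chars oa.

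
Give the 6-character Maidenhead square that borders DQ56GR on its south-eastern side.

Longitude subsquare g = 6; +1 → 7 = h.
Latitude subsquare r = 17; −1 → 16 = q.

DQ56hq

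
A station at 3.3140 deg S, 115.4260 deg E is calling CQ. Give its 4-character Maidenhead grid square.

OI76

Shift to the Maidenhead origin (180°W, 90°S): lon 295.43, lat 86.69.
Field: 295.43/20 → 14 → O, 86.69/10 → 8 → I; chars OI.
Square: 15.43/2 → 7, 6.69/1 → 6; chars 76.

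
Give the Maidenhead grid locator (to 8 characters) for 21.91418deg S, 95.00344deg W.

Offset from 180°W / 90°S: lon 84.99656°, lat 68.08582°.
Field (20°×10°, letters A–R): lon ⌊84.99656/20⌋ = 4 → E; lat ⌊68.08582/10⌋ = 6 → G.
Square (2°×1°, digits 0–9): lon ⌊4.99656/2⌋ = 2; lat ⌊8.08582/1⌋ = 8.
Subsquare (5′×2.5′, letters a–x): lon ⌊0.99656/0.0833333⌋ = 11 → l; lat ⌊0.08582/0.0416667⌋ = 2 → c.
Extended square (30″×15″, digits 0–9): lon ⌊0.07989/0.00833333⌋ = 9; lat ⌊0.00249/0.00416667⌋ = 0.

EG28lc90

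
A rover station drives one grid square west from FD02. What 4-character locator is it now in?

ED92

Longitude square 0; −1 → -1, wraps to 9, carry into field.
Longitude field F = 5; −1 → 4 = E.
The latitude characters are unchanged.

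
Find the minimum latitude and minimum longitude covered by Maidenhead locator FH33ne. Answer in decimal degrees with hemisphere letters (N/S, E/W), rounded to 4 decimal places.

Field F=5, H=7: +5·20° lon, +7·10° lat → SW at lon -80°, lat -20°.
Square 3, 3: +3·2° lon, +3·1° lat → SW at lon -74°, lat -17°.
Subsquare n=13, e=4: +13·0.0833333° lon, +4·0.0416667° lat → SW at lon -72.9167°, lat -16.8333°.
latitude 16.8333° S, longitude 72.9167° W.

16.8333° S, 72.9167° W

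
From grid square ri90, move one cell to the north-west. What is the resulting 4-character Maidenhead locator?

RI81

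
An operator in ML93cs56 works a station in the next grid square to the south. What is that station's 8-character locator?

ML93cs55

Latitude extended square 6; −1 → 5.
The longitude characters are unchanged.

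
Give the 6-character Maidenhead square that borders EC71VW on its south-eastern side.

Longitude subsquare v = 21; +1 → 22 = w.
Latitude subsquare w = 22; −1 → 21 = v.

EC71wv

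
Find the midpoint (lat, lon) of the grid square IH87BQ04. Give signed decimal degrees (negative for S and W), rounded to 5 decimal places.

Field I=8, H=7: +8·20° lon, +7·10° lat → SW at lon -20°, lat -20°.
Square 8, 7: +8·2° lon, +7·1° lat → SW at lon -4°, lat -13°.
Subsquare b=1, q=16: +1·0.0833333° lon, +16·0.0416667° lat → SW at lon -3.91667°, lat -12.3333°.
Extended square 0, 4: +0·0.00833333° lon, +4·0.00416667° lat → SW at lon -3.91667°, lat -12.3167°.
Cell spans 0.00833333° lon × 0.00416667° lat. Centre is SW corner plus half of each.
latitude -12.31458, longitude -3.91250.

-12.31458, -3.91250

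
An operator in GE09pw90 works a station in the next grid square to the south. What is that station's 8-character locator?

Latitude extended square 0; −1 → -1, wraps to 9, carry into subsquare.
Latitude subsquare w = 22; −1 → 21 = v.
The longitude characters are unchanged.

GE09pv99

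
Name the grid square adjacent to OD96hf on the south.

OD96he

Latitude subsquare f = 5; −1 → 4 = e.
The longitude characters are unchanged.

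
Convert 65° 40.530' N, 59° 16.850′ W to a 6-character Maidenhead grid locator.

GP05iq

Shift to the Maidenhead origin (180°W, 90°S): lon 120.7192, lat 155.6755.
Field: lon ⌊120.7192/20⌋ = 6 → G; lat ⌊155.6755/10⌋ = 15 → P.
Square: lon ⌊0.7192/2⌋ = 0; lat ⌊5.6755/1⌋ = 5.
Subsquare: lon ⌊0.7192/0.0833333⌋ = 8 → i; lat ⌊0.6755/0.0416667⌋ = 16 → q.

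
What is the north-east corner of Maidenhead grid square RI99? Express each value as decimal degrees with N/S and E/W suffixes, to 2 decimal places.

Field R=17, I=8: +17·20° lon, +8·10° lat → SW at lon 160°, lat -10°.
Square 9, 9: +9·2° lon, +9·1° lat → SW at lon 178°, lat -1°.
Cell spans 2° lon × 1° lat. NE corner is SW corner plus one full cell.
latitude 0.00° N, longitude 180.00° E.

0.00° N, 180.00° E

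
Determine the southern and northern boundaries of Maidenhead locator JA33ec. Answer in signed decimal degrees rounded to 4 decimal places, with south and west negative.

-86.9167, -86.8750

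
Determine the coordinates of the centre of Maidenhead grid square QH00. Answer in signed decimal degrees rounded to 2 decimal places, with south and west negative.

Field Q=16, H=7: +16·20° lon, +7·10° lat → SW at lon 140°, lat -20°.
Square 0, 0: +0·2° lon, +0·1° lat → SW at lon 140°, lat -20°.
Cell spans 2° lon × 1° lat. Centre is SW corner plus half of each.
latitude -19.50, longitude 141.00.

-19.50, 141.00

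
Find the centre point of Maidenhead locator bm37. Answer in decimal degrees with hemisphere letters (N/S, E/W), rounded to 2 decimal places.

37.50° N, 153.00° W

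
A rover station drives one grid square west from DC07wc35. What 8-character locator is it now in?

DC07wc25

Longitude extended square 3; −1 → 2.
The latitude characters are unchanged.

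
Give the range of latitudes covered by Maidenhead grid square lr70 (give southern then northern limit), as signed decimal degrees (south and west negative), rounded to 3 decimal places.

Field L=11, R=17: +11·20° lon, +17·10° lat → SW at lon 40°, lat 80°.
Square 7, 0: +7·2° lon, +0·1° lat → SW at lon 54°, lat 80°.
Cell spans 2° lon × 1° lat.
south 80.000, north 81.000.

80.000, 81.000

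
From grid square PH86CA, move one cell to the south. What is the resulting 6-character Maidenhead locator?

PH85cx

Latitude subsquare a = 0; −1 → -1, wraps to 23 = x, carry into square.
Latitude square 6; −1 → 5.
The longitude characters are unchanged.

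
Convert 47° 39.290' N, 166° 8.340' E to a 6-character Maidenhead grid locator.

Add 180° to longitude and 90° to latitude: 346.1390, 137.6548.
Field: lon ⌊346.1390/20⌋ = 17 → R; lat ⌊137.6548/10⌋ = 13 → N.
Square: lon ⌊6.1390/2⌋ = 3; lat ⌊7.6548/1⌋ = 7.
Subsquare: lon ⌊0.1390/0.0833333⌋ = 1 → b; lat ⌊0.6548/0.0416667⌋ = 15 → p.

RN37bp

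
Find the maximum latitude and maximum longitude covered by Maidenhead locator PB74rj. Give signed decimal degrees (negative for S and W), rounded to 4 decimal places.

Field P=15, B=1: +15·20° lon, +1·10° lat → SW at lon 120°, lat -80°.
Square 7, 4: +7·2° lon, +4·1° lat → SW at lon 134°, lat -76°.
Subsquare r=17, j=9: +17·0.0833333° lon, +9·0.0416667° lat → SW at lon 135.417°, lat -75.625°.
Cell spans 0.0833333° lon × 0.0416667° lat. NE corner is SW corner plus one full cell.
latitude -75.5833, longitude 135.5000.

-75.5833, 135.5000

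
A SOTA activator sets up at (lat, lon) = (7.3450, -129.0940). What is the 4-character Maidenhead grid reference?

CJ57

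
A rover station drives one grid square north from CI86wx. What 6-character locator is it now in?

CI87wa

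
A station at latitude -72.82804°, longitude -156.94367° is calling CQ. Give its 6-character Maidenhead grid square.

Add 180° to longitude and 90° to latitude: 23.0563, 17.1720.
Field: lon ⌊23.0563/20⌋ = 1 → B; lat ⌊17.1720/10⌋ = 1 → B.
Square: lon ⌊3.0563/2⌋ = 1; lat ⌊7.1720/1⌋ = 7.
Subsquare: lon ⌊1.0563/0.0833333⌋ = 12 → m; lat ⌊0.1720/0.0416667⌋ = 4 → e.

BB17me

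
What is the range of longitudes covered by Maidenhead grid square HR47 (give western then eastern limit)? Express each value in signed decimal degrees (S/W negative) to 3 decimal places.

Field H=7, R=17: +7·20° lon, +17·10° lat → SW at lon -40°, lat 80°.
Square 4, 7: +4·2° lon, +7·1° lat → SW at lon -32°, lat 87°.
Cell spans 2° lon × 1° lat.
west -32.000, east -30.000.

-32.000, -30.000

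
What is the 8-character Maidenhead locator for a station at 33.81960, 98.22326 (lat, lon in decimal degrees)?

NM93ct66

Add 180° to longitude and 90° to latitude: 278.22326, 123.81960.
Field (20°×10°, letters A–R): lon ⌊278.22326/20⌋ = 13 → N; lat ⌊123.81960/10⌋ = 12 → M.
Square (2°×1°, digits 0–9): lon ⌊18.22326/2⌋ = 9; lat ⌊3.81960/1⌋ = 3.
Subsquare (5′×2.5′, letters a–x): lon ⌊0.22326/0.0833333⌋ = 2 → c; lat ⌊0.81960/0.0416667⌋ = 19 → t.
Extended square (30″×15″, digits 0–9): lon ⌊0.05659/0.00833333⌋ = 6; lat ⌊0.02793/0.00416667⌋ = 6.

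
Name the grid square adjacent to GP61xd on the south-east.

Longitude subsquare x = 23; +1 → 24, wraps to 0 = a, carry into square.
Longitude square 6; +1 → 7.
Latitude subsquare d = 3; −1 → 2 = c.

GP71ac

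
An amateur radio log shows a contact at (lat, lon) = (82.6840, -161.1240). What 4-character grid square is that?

AR92

Shift to the Maidenhead origin (180°W, 90°S): lon 18.88, lat 172.68.
Field: 18.88/20 → 0 → A, 172.68/10 → 17 → R; chars AR.
Square: 18.88/2 → 9, 2.68/1 → 2; chars 92.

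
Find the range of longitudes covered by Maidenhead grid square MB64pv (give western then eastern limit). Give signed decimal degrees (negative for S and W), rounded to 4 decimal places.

73.2500, 73.3333

Field M=12, B=1: +12·20° lon, +1·10° lat → SW at lon 60°, lat -80°.
Square 6, 4: +6·2° lon, +4·1° lat → SW at lon 72°, lat -76°.
Subsquare p=15, v=21: +15·0.0833333° lon, +21·0.0416667° lat → SW at lon 73.25°, lat -75.125°.
Cell spans 0.0833333° lon × 0.0416667° lat.
west 73.2500, east 73.3333.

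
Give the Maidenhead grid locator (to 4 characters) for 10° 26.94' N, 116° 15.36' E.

Offset from 180°W / 90°S: lon 296.26°, lat 100.45°.
Field (20°×10°, letters A–R): 296.26/20 → 14 → O, 100.45/10 → 10 → K; chars OK.
Square (2°×1°, digits 0–9): 16.26/2 → 8, 0.45/1 → 0; chars 80.

OK80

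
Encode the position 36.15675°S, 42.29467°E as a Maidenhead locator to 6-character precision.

LF13du

Offset from 180°W / 90°S: lon 222.2947°, lat 53.8432°.
Field: 222.2947/20 → 11 → L, 53.8432/10 → 5 → F; chars LF.
Square: 2.2947/2 → 1, 3.8432/1 → 3; chars 13.
Subsquare: 0.2947/0.0833333 → 3 → d, 0.8432/0.0416667 → 20 → u; chars du.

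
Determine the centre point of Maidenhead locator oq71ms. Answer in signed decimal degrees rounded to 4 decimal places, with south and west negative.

Field O=14, Q=16: +14·20° lon, +16·10° lat → SW at lon 100°, lat 70°.
Square 7, 1: +7·2° lon, +1·1° lat → SW at lon 114°, lat 71°.
Subsquare m=12, s=18: +12·0.0833333° lon, +18·0.0416667° lat → SW at lon 115°, lat 71.75°.
Cell spans 0.0833333° lon × 0.0416667° lat. Centre is SW corner plus half of each.
latitude 71.7708, longitude 115.0417.

71.7708, 115.0417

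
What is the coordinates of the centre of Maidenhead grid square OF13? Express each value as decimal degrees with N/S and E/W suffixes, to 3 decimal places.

Field O=14, F=5: +14·20° lon, +5·10° lat → SW at lon 100°, lat -40°.
Square 1, 3: +1·2° lon, +3·1° lat → SW at lon 102°, lat -37°.
Cell spans 2° lon × 1° lat. Centre is SW corner plus half of each.
latitude 36.500° S, longitude 103.000° E.

36.500° S, 103.000° E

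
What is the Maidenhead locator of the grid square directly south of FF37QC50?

Latitude extended square 0; −1 → -1, wraps to 9, carry into subsquare.
Latitude subsquare c = 2; −1 → 1 = b.
The longitude characters are unchanged.

FF37qb59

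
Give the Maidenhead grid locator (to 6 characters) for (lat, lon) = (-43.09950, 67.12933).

ME36nv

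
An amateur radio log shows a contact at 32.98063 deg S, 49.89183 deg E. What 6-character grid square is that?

LF47wa

Offset from 180°W / 90°S: lon 229.8918°, lat 57.0194°.
Field: 229.8918/20 → 11 → L, 57.0194/10 → 5 → F; chars LF.
Square: 9.8918/2 → 4, 7.0194/1 → 7; chars 47.
Subsquare: 1.8918/0.0833333 → 22 → w, 0.0194/0.0416667 → 0 → a; chars wa.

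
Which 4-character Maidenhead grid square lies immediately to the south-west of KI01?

Longitude square 0; −1 → -1, wraps to 9, carry into field.
Longitude field K = 10; −1 → 9 = J.
Latitude square 1; −1 → 0.

JI90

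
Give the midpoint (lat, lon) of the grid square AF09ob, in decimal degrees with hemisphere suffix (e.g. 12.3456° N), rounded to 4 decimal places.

30.9375° S, 178.7917° W

Field A=0, F=5: +0·20° lon, +5·10° lat → SW at lon -180°, lat -40°.
Square 0, 9: +0·2° lon, +9·1° lat → SW at lon -180°, lat -31°.
Subsquare o=14, b=1: +14·0.0833333° lon, +1·0.0416667° lat → SW at lon -178.833°, lat -30.9583°.
Cell spans 0.0833333° lon × 0.0416667° lat. Centre is SW corner plus half of each.
latitude 30.9375° S, longitude 178.7917° W.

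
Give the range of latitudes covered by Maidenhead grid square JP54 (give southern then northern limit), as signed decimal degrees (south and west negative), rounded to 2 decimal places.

Field J=9, P=15: +9·20° lon, +15·10° lat → SW at lon 0°, lat 60°.
Square 5, 4: +5·2° lon, +4·1° lat → SW at lon 10°, lat 64°.
Cell spans 2° lon × 1° lat.
south 64.00, north 65.00.

64.00, 65.00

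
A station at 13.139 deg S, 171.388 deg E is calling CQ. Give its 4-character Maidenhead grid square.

Shift to the Maidenhead origin (180°W, 90°S): lon 351.39, lat 76.86.
Field: 351.39/20 → 17 → R, 76.86/10 → 7 → H; chars RH.
Square: 11.39/2 → 5, 6.86/1 → 6; chars 56.

RH56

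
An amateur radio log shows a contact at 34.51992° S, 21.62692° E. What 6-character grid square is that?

KF05tl

Offset from 180°W / 90°S: lon 201.6269°, lat 55.4801°.
Field: 201.6269/20 → 10 → K, 55.4801/10 → 5 → F; chars KF.
Square: 1.6269/2 → 0, 5.4801/1 → 5; chars 05.
Subsquare: 1.6269/0.0833333 → 19 → t, 0.4801/0.0416667 → 11 → l; chars tl.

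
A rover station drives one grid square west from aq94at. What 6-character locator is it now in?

Longitude subsquare a = 0; −1 → -1, wraps to 23 = x, carry into square.
Longitude square 9; −1 → 8.
The latitude characters are unchanged.

AQ84xt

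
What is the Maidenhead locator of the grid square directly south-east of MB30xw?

Longitude subsquare x = 23; +1 → 24, wraps to 0 = a, carry into square.
Longitude square 3; +1 → 4.
Latitude subsquare w = 22; −1 → 21 = v.

MB40av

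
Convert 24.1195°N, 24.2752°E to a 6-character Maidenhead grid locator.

Add 180° to longitude and 90° to latitude: 204.2752, 114.1195.
Field: lon ⌊204.2752/20⌋ = 10 → K; lat ⌊114.1195/10⌋ = 11 → L.
Square: lon ⌊4.2752/2⌋ = 2; lat ⌊4.1195/1⌋ = 4.
Subsquare: lon ⌊0.2752/0.0833333⌋ = 3 → d; lat ⌊0.1195/0.0416667⌋ = 2 → c.

KL24dc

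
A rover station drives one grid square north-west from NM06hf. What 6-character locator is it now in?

NM06gg

Longitude subsquare h = 7; −1 → 6 = g.
Latitude subsquare f = 5; +1 → 6 = g.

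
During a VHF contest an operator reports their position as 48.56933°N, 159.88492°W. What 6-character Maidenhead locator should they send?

BN08bn

Shift to the Maidenhead origin (180°W, 90°S): lon 20.1151, lat 138.5693.
Field (20°×10°, letters A–R): 20.1151/20 → 1 → B, 138.5693/10 → 13 → N; chars BN.
Square (2°×1°, digits 0–9): 0.1151/2 → 0, 8.5693/1 → 8; chars 08.
Subsquare (5′×2.5′, letters a–x): 0.1151/0.0833333 → 1 → b, 0.5693/0.0416667 → 13 → n; chars bn.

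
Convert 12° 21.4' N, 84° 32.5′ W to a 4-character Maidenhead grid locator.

EK72

Shift to the Maidenhead origin (180°W, 90°S): lon 95.46, lat 102.36.
Field (20°×10°, letters A–R): 95.46/20 → 4 → E, 102.36/10 → 10 → K; chars EK.
Square (2°×1°, digits 0–9): 15.46/2 → 7, 2.36/1 → 2; chars 72.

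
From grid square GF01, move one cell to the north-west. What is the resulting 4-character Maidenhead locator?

FF92

Longitude square 0; −1 → -1, wraps to 9, carry into field.
Longitude field G = 6; −1 → 5 = F.
Latitude square 1; +1 → 2.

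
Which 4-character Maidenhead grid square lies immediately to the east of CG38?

CG48

Longitude square 3; +1 → 4.
The latitude characters are unchanged.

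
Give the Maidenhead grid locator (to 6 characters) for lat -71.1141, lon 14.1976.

Shift to the Maidenhead origin (180°W, 90°S): lon 194.1976, lat 18.8859.
Field (20°×10°, letters A–R): lon ⌊194.1976/20⌋ = 9 → J; lat ⌊18.8859/10⌋ = 1 → B.
Square (2°×1°, digits 0–9): lon ⌊14.1976/2⌋ = 7; lat ⌊8.8859/1⌋ = 8.
Subsquare (5′×2.5′, letters a–x): lon ⌊0.1976/0.0833333⌋ = 2 → c; lat ⌊0.8859/0.0416667⌋ = 21 → v.

JB78cv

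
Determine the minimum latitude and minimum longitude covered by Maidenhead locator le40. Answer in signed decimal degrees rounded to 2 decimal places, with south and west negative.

-50.00, 48.00

Field L=11, E=4: +11·20° lon, +4·10° lat → SW at lon 40°, lat -50°.
Square 4, 0: +4·2° lon, +0·1° lat → SW at lon 48°, lat -50°.
latitude -50.00, longitude 48.00.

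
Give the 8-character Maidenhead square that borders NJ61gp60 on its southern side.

NJ61go69

Latitude extended square 0; −1 → -1, wraps to 9, carry into subsquare.
Latitude subsquare p = 15; −1 → 14 = o.
The longitude characters are unchanged.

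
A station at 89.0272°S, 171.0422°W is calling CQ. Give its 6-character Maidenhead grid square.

Add 180° to longitude and 90° to latitude: 8.9578, 0.9728.
Field: 8.9578/20 → 0 → A, 0.9728/10 → 0 → A; chars AA.
Square: 8.9578/2 → 4, 0.9728/1 → 0; chars 40.
Subsquare: 0.9578/0.0833333 → 11 → l, 0.9728/0.0416667 → 23 → x; chars lx.

AA40lx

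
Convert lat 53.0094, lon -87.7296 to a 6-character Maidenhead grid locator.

Shift to the Maidenhead origin (180°W, 90°S): lon 92.2704, lat 143.0094.
Field: lon ⌊92.2704/20⌋ = 4 → E; lat ⌊143.0094/10⌋ = 14 → O.
Square: lon ⌊12.2704/2⌋ = 6; lat ⌊3.0094/1⌋ = 3.
Subsquare: lon ⌊0.2704/0.0833333⌋ = 3 → d; lat ⌊0.0094/0.0416667⌋ = 0 → a.

EO63da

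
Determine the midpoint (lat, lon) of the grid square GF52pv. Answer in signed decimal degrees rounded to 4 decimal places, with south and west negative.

Field G=6, F=5: +6·20° lon, +5·10° lat → SW at lon -60°, lat -40°.
Square 5, 2: +5·2° lon, +2·1° lat → SW at lon -50°, lat -38°.
Subsquare p=15, v=21: +15·0.0833333° lon, +21·0.0416667° lat → SW at lon -48.75°, lat -37.125°.
Cell spans 0.0833333° lon × 0.0416667° lat. Centre is SW corner plus half of each.
latitude -37.1042, longitude -48.7083.

-37.1042, -48.7083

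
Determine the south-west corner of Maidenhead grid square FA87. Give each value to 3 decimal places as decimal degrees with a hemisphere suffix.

Field F=5, A=0: +5·20° lon, +0·10° lat → SW at lon -80°, lat -90°.
Square 8, 7: +8·2° lon, +7·1° lat → SW at lon -64°, lat -83°.
latitude 83.000° S, longitude 64.000° W.

83.000° S, 64.000° W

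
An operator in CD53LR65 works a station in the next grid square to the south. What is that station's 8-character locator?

CD53lr64

Latitude extended square 5; −1 → 4.
The longitude characters are unchanged.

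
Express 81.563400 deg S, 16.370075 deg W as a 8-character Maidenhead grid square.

IA18tk54

Offset from 180°W / 90°S: lon 163.62993°, lat 8.43660°.
Field: 163.62993/20 → 8 → I, 8.43660/10 → 0 → A; chars IA.
Square: 3.62993/2 → 1, 8.43660/1 → 8; chars 18.
Subsquare: 1.62993/0.0833333 → 19 → t, 0.43660/0.0416667 → 10 → k; chars tk.
Extended square: 0.04659/0.00833333 → 5, 0.01993/0.00416667 → 4; chars 54.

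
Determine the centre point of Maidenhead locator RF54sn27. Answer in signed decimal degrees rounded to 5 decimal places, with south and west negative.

Field R=17, F=5: +17·20° lon, +5·10° lat → SW at lon 160°, lat -40°.
Square 5, 4: +5·2° lon, +4·1° lat → SW at lon 170°, lat -36°.
Subsquare s=18, n=13: +18·0.0833333° lon, +13·0.0416667° lat → SW at lon 171.5°, lat -35.4583°.
Extended square 2, 7: +2·0.00833333° lon, +7·0.00416667° lat → SW at lon 171.517°, lat -35.4292°.
Cell spans 0.00833333° lon × 0.00416667° lat. Centre is SW corner plus half of each.
latitude -35.42708, longitude 171.52083.

-35.42708, 171.52083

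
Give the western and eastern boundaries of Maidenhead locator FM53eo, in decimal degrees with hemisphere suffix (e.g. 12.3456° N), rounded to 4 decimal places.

69.6667° W, 69.5833° W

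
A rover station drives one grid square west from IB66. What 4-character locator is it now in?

Longitude square 6; −1 → 5.
The latitude characters are unchanged.

IB56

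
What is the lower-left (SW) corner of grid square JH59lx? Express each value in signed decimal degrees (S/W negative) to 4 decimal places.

-10.0417, 10.9167

Field J=9, H=7: +9·20° lon, +7·10° lat → SW at lon 0°, lat -20°.
Square 5, 9: +5·2° lon, +9·1° lat → SW at lon 10°, lat -11°.
Subsquare l=11, x=23: +11·0.0833333° lon, +23·0.0416667° lat → SW at lon 10.9167°, lat -10.0417°.
latitude -10.0417, longitude 10.9167.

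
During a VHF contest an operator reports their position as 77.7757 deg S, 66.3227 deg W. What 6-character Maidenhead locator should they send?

Shift to the Maidenhead origin (180°W, 90°S): lon 113.6773, lat 12.2243.
Field (20°×10°, letters A–R): lon ⌊113.6773/20⌋ = 5 → F; lat ⌊12.2243/10⌋ = 1 → B.
Square (2°×1°, digits 0–9): lon ⌊13.6773/2⌋ = 6; lat ⌊2.2243/1⌋ = 2.
Subsquare (5′×2.5′, letters a–x): lon ⌊1.6773/0.0833333⌋ = 20 → u; lat ⌊0.2243/0.0416667⌋ = 5 → f.

FB62uf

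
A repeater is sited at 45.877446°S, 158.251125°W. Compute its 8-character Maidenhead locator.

Shift to the Maidenhead origin (180°W, 90°S): lon 21.74887, lat 44.12255.
Field: 21.74887/20 → 1 → B, 44.12255/10 → 4 → E; chars BE.
Square: 1.74887/2 → 0, 4.12255/1 → 4; chars 04.
Subsquare: 1.74887/0.0833333 → 20 → u, 0.12255/0.0416667 → 2 → c; chars uc.
Extended square: 0.08221/0.00833333 → 9, 0.03922/0.00416667 → 9; chars 99.

BE04uc99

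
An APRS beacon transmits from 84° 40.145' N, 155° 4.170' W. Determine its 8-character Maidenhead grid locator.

BR24lq10

Shift to the Maidenhead origin (180°W, 90°S): lon 24.93050, lat 174.66908.
Field: 24.93050/20 → 1 → B, 174.66908/10 → 17 → R; chars BR.
Square: 4.93050/2 → 2, 4.66908/1 → 4; chars 24.
Subsquare: 0.93050/0.0833333 → 11 → l, 0.66908/0.0416667 → 16 → q; chars lq.
Extended square: 0.01383/0.00833333 → 1, 0.00242/0.00416667 → 0; chars 10.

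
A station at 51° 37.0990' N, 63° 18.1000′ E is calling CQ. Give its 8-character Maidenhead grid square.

MO11po68

Add 180° to longitude and 90° to latitude: 243.30167, 141.61832.
Field: lon ⌊243.30167/20⌋ = 12 → M; lat ⌊141.61832/10⌋ = 14 → O.
Square: lon ⌊3.30167/2⌋ = 1; lat ⌊1.61832/1⌋ = 1.
Subsquare: lon ⌊1.30167/0.0833333⌋ = 15 → p; lat ⌊0.61832/0.0416667⌋ = 14 → o.
Extended square: lon ⌊0.05167/0.00833333⌋ = 6; lat ⌊0.03498/0.00416667⌋ = 8.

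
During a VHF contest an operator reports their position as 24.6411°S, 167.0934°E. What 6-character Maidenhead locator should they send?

RG35ni

Add 180° to longitude and 90° to latitude: 347.0934, 65.3589.
Field: lon ⌊347.0934/20⌋ = 17 → R; lat ⌊65.3589/10⌋ = 6 → G.
Square: lon ⌊7.0934/2⌋ = 3; lat ⌊5.3589/1⌋ = 5.
Subsquare: lon ⌊1.0934/0.0833333⌋ = 13 → n; lat ⌊0.3589/0.0416667⌋ = 8 → i.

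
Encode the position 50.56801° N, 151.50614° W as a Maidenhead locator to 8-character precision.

Add 180° to longitude and 90° to latitude: 28.49386, 140.56801.
Field: lon ⌊28.49386/20⌋ = 1 → B; lat ⌊140.56801/10⌋ = 14 → O.
Square: lon ⌊8.49386/2⌋ = 4; lat ⌊0.56801/1⌋ = 0.
Subsquare: lon ⌊0.49386/0.0833333⌋ = 5 → f; lat ⌊0.56801/0.0416667⌋ = 13 → n.
Extended square: lon ⌊0.07719/0.00833333⌋ = 9; lat ⌊0.02634/0.00416667⌋ = 6.

BO40fn96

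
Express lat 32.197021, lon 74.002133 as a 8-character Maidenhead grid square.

Shift to the Maidenhead origin (180°W, 90°S): lon 254.00213, lat 122.19702.
Field: 254.00213/20 → 12 → M, 122.19702/10 → 12 → M; chars MM.
Square: 14.00213/2 → 7, 2.19702/1 → 2; chars 72.
Subsquare: 0.00213/0.0833333 → 0 → a, 0.19702/0.0416667 → 4 → e; chars ae.
Extended square: 0.00213/0.00833333 → 0, 0.03035/0.00416667 → 7; chars 07.

MM72ae07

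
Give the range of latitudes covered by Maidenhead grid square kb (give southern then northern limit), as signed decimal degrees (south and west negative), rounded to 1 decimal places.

Field K=10, B=1: +10·20° lon, +1·10° lat → SW at lon 20°, lat -80°.
Cell spans 20° lon × 10° lat.
south -80.0, north -70.0.

-80.0, -70.0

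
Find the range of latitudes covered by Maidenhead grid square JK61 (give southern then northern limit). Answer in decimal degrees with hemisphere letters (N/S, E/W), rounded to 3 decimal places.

11.000° N, 12.000° N

Field J=9, K=10: +9·20° lon, +10·10° lat → SW at lon 0°, lat 10°.
Square 6, 1: +6·2° lon, +1·1° lat → SW at lon 12°, lat 11°.
Cell spans 2° lon × 1° lat.
south 11.000° N, north 12.000° N.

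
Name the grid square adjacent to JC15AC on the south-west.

JC05xb

Longitude subsquare a = 0; −1 → -1, wraps to 23 = x, carry into square.
Longitude square 1; −1 → 0.
Latitude subsquare c = 2; −1 → 1 = b.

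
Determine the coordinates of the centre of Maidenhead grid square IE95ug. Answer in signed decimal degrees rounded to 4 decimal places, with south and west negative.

-44.7292, -0.2917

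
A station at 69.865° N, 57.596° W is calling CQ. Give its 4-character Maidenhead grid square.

GP19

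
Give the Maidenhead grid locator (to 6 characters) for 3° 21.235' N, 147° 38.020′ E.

QJ33ti

Add 180° to longitude and 90° to latitude: 327.6337, 93.3539.
Field: lon ⌊327.6337/20⌋ = 16 → Q; lat ⌊93.3539/10⌋ = 9 → J.
Square: lon ⌊7.6337/2⌋ = 3; lat ⌊3.3539/1⌋ = 3.
Subsquare: lon ⌊1.6337/0.0833333⌋ = 19 → t; lat ⌊0.3539/0.0416667⌋ = 8 → i.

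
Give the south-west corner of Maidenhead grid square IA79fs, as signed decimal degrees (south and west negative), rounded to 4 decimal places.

Field I=8, A=0: +8·20° lon, +0·10° lat → SW at lon -20°, lat -90°.
Square 7, 9: +7·2° lon, +9·1° lat → SW at lon -6°, lat -81°.
Subsquare f=5, s=18: +5·0.0833333° lon, +18·0.0416667° lat → SW at lon -5.58333°, lat -80.25°.
latitude -80.2500, longitude -5.5833.

-80.2500, -5.5833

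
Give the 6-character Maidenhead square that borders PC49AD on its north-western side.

PC39xe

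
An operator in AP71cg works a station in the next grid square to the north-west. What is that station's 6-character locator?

AP71bh

Longitude subsquare c = 2; −1 → 1 = b.
Latitude subsquare g = 6; +1 → 7 = h.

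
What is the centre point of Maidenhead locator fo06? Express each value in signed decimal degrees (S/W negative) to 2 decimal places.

Field F=5, O=14: +5·20° lon, +14·10° lat → SW at lon -80°, lat 50°.
Square 0, 6: +0·2° lon, +6·1° lat → SW at lon -80°, lat 56°.
Cell spans 2° lon × 1° lat. Centre is SW corner plus half of each.
latitude 56.50, longitude -79.00.

56.50, -79.00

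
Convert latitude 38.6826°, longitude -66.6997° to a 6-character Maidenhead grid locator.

Offset from 180°W / 90°S: lon 113.3003°, lat 128.6826°.
Field (20°×10°, letters A–R): 113.3003/20 → 5 → F, 128.6826/10 → 12 → M; chars FM.
Square (2°×1°, digits 0–9): 13.3003/2 → 6, 8.6826/1 → 8; chars 68.
Subsquare (5′×2.5′, letters a–x): 1.3003/0.0833333 → 15 → p, 0.6826/0.0416667 → 16 → q; chars pq.

FM68pq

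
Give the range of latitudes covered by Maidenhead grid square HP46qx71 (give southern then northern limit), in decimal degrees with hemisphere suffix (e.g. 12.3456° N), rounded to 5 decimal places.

66.96250° N, 66.96667° N

Field H=7, P=15: +7·20° lon, +15·10° lat → SW at lon -40°, lat 60°.
Square 4, 6: +4·2° lon, +6·1° lat → SW at lon -32°, lat 66°.
Subsquare q=16, x=23: +16·0.0833333° lon, +23·0.0416667° lat → SW at lon -30.6667°, lat 66.9583°.
Extended square 7, 1: +7·0.00833333° lon, +1·0.00416667° lat → SW at lon -30.6083°, lat 66.9625°.
Cell spans 0.00833333° lon × 0.00416667° lat.
south 66.96250° N, north 66.96667° N.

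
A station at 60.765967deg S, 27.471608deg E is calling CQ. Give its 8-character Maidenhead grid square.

KC39rf66

Shift to the Maidenhead origin (180°W, 90°S): lon 207.47161, lat 29.23403.
Field: 207.47161/20 → 10 → K, 29.23403/10 → 2 → C; chars KC.
Square: 7.47161/2 → 3, 9.23403/1 → 9; chars 39.
Subsquare: 1.47161/0.0833333 → 17 → r, 0.23403/0.0416667 → 5 → f; chars rf.
Extended square: 0.05494/0.00833333 → 6, 0.02570/0.00416667 → 6; chars 66.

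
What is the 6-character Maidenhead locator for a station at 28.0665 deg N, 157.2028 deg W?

Offset from 180°W / 90°S: lon 22.7972°, lat 118.0665°.
Field: lon ⌊22.7972/20⌋ = 1 → B; lat ⌊118.0665/10⌋ = 11 → L.
Square: lon ⌊2.7972/2⌋ = 1; lat ⌊8.0665/1⌋ = 8.
Subsquare: lon ⌊0.7972/0.0833333⌋ = 9 → j; lat ⌊0.0665/0.0416667⌋ = 1 → b.

BL18jb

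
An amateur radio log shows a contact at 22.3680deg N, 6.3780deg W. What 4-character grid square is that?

IL62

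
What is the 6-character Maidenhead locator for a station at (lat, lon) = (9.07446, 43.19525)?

Shift to the Maidenhead origin (180°W, 90°S): lon 223.1952, lat 99.0745.
Field: 223.1952/20 → 11 → L, 99.0745/10 → 9 → J; chars LJ.
Square: 3.1952/2 → 1, 9.0745/1 → 9; chars 19.
Subsquare: 1.1952/0.0833333 → 14 → o, 0.0745/0.0416667 → 1 → b; chars ob.

LJ19ob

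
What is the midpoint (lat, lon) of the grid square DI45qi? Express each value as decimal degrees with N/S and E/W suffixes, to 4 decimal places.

4.6458° S, 110.6250° W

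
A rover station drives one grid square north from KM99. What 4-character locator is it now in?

KN90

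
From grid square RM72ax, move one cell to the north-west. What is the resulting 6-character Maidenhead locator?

RM63xa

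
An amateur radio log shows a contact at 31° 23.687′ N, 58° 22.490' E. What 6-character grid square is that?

LM91ej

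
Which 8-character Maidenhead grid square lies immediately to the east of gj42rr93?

GJ42sr03

Longitude extended square 9; +1 → 10, wraps to 0, carry into subsquare.
Longitude subsquare r = 17; +1 → 18 = s.
The latitude characters are unchanged.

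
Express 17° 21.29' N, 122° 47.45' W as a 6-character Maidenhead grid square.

Shift to the Maidenhead origin (180°W, 90°S): lon 57.2092, lat 107.3548.
Field (20°×10°, letters A–R): 57.2092/20 → 2 → C, 107.3548/10 → 10 → K; chars CK.
Square (2°×1°, digits 0–9): 17.2092/2 → 8, 7.3548/1 → 7; chars 87.
Subsquare (5′×2.5′, letters a–x): 1.2092/0.0833333 → 14 → o, 0.3548/0.0416667 → 8 → i; chars oi.

CK87oi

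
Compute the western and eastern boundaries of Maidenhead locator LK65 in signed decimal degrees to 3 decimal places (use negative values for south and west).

52.000, 54.000

Field L=11, K=10: +11·20° lon, +10·10° lat → SW at lon 40°, lat 10°.
Square 6, 5: +6·2° lon, +5·1° lat → SW at lon 52°, lat 15°.
Cell spans 2° lon × 1° lat.
west 52.000, east 54.000.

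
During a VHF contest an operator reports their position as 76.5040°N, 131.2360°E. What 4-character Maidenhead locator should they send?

Add 180° to longitude and 90° to latitude: 311.24, 166.50.
Field: 311.24/20 → 15 → P, 166.50/10 → 16 → Q; chars PQ.
Square: 11.24/2 → 5, 6.50/1 → 6; chars 56.

PQ56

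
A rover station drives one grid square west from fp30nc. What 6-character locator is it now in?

Longitude subsquare n = 13; −1 → 12 = m.
The latitude characters are unchanged.

FP30mc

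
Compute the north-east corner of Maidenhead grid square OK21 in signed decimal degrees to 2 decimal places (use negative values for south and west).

12.00, 106.00

Field O=14, K=10: +14·20° lon, +10·10° lat → SW at lon 100°, lat 10°.
Square 2, 1: +2·2° lon, +1·1° lat → SW at lon 104°, lat 11°.
Cell spans 2° lon × 1° lat. NE corner is SW corner plus one full cell.
latitude 12.00, longitude 106.00.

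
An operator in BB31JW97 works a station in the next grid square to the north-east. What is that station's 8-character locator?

BB31kw08

Longitude extended square 9; +1 → 10, wraps to 0, carry into subsquare.
Longitude subsquare j = 9; +1 → 10 = k.
Latitude extended square 7; +1 → 8.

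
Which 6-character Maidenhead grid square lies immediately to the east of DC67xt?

DC77at

Longitude subsquare x = 23; +1 → 24, wraps to 0 = a, carry into square.
Longitude square 6; +1 → 7.
The latitude characters are unchanged.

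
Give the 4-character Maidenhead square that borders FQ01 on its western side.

Longitude square 0; −1 → -1, wraps to 9, carry into field.
Longitude field F = 5; −1 → 4 = E.
The latitude characters are unchanged.

EQ91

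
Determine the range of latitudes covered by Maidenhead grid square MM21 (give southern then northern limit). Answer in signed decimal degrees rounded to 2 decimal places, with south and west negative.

Field M=12, M=12: +12·20° lon, +12·10° lat → SW at lon 60°, lat 30°.
Square 2, 1: +2·2° lon, +1·1° lat → SW at lon 64°, lat 31°.
Cell spans 2° lon × 1° lat.
south 31.00, north 32.00.

31.00, 32.00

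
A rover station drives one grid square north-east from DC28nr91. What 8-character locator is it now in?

DC28or02

Longitude extended square 9; +1 → 10, wraps to 0, carry into subsquare.
Longitude subsquare n = 13; +1 → 14 = o.
Latitude extended square 1; +1 → 2.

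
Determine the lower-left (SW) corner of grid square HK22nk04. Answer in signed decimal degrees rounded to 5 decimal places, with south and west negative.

12.43333, -34.91667

Field H=7, K=10: +7·20° lon, +10·10° lat → SW at lon -40°, lat 10°.
Square 2, 2: +2·2° lon, +2·1° lat → SW at lon -36°, lat 12°.
Subsquare n=13, k=10: +13·0.0833333° lon, +10·0.0416667° lat → SW at lon -34.9167°, lat 12.4167°.
Extended square 0, 4: +0·0.00833333° lon, +4·0.00416667° lat → SW at lon -34.9167°, lat 12.4333°.
latitude 12.43333, longitude -34.91667.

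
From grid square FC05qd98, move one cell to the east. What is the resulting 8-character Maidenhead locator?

Longitude extended square 9; +1 → 10, wraps to 0, carry into subsquare.
Longitude subsquare q = 16; +1 → 17 = r.
The latitude characters are unchanged.

FC05rd08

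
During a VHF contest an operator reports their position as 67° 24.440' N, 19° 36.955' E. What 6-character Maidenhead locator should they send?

JP97tj

Add 180° to longitude and 90° to latitude: 199.6159, 157.4073.
Field: lon ⌊199.6159/20⌋ = 9 → J; lat ⌊157.4073/10⌋ = 15 → P.
Square: lon ⌊19.6159/2⌋ = 9; lat ⌊7.4073/1⌋ = 7.
Subsquare: lon ⌊1.6159/0.0833333⌋ = 19 → t; lat ⌊0.4073/0.0416667⌋ = 9 → j.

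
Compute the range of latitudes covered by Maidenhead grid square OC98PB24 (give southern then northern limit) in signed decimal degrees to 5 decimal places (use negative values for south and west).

Field O=14, C=2: +14·20° lon, +2·10° lat → SW at lon 100°, lat -70°.
Square 9, 8: +9·2° lon, +8·1° lat → SW at lon 118°, lat -62°.
Subsquare p=15, b=1: +15·0.0833333° lon, +1·0.0416667° lat → SW at lon 119.25°, lat -61.9583°.
Extended square 2, 4: +2·0.00833333° lon, +4·0.00416667° lat → SW at lon 119.267°, lat -61.9417°.
Cell spans 0.00833333° lon × 0.00416667° lat.
south -61.94167, north -61.93750.

-61.94167, -61.93750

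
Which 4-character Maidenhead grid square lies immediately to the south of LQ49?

LQ48

Latitude square 9; −1 → 8.
The longitude characters are unchanged.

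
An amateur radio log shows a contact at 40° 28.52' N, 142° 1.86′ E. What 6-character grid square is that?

QN10al

Shift to the Maidenhead origin (180°W, 90°S): lon 322.0310, lat 130.4753.
Field: lon ⌊322.0310/20⌋ = 16 → Q; lat ⌊130.4753/10⌋ = 13 → N.
Square: lon ⌊2.0310/2⌋ = 1; lat ⌊0.4753/1⌋ = 0.
Subsquare: lon ⌊0.0310/0.0833333⌋ = 0 → a; lat ⌊0.4753/0.0416667⌋ = 11 → l.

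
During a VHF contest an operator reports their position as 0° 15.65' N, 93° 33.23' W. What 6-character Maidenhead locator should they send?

EJ30fg

Offset from 180°W / 90°S: lon 86.4462°, lat 90.2608°.
Field: lon ⌊86.4462/20⌋ = 4 → E; lat ⌊90.2608/10⌋ = 9 → J.
Square: lon ⌊6.4462/2⌋ = 3; lat ⌊0.2608/1⌋ = 0.
Subsquare: lon ⌊0.4462/0.0833333⌋ = 5 → f; lat ⌊0.2608/0.0416667⌋ = 6 → g.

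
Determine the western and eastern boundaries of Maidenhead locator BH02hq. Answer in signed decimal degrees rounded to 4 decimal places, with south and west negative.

Field B=1, H=7: +1·20° lon, +7·10° lat → SW at lon -160°, lat -20°.
Square 0, 2: +0·2° lon, +2·1° lat → SW at lon -160°, lat -18°.
Subsquare h=7, q=16: +7·0.0833333° lon, +16·0.0416667° lat → SW at lon -159.417°, lat -17.3333°.
Cell spans 0.0833333° lon × 0.0416667° lat.
west -159.4167, east -159.3333.

-159.4167, -159.3333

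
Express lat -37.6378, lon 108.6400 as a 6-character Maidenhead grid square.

OF42hi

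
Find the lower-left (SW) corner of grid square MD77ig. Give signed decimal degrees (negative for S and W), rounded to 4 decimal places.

Field M=12, D=3: +12·20° lon, +3·10° lat → SW at lon 60°, lat -60°.
Square 7, 7: +7·2° lon, +7·1° lat → SW at lon 74°, lat -53°.
Subsquare i=8, g=6: +8·0.0833333° lon, +6·0.0416667° lat → SW at lon 74.6667°, lat -52.75°.
latitude -52.7500, longitude 74.6667.

-52.7500, 74.6667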